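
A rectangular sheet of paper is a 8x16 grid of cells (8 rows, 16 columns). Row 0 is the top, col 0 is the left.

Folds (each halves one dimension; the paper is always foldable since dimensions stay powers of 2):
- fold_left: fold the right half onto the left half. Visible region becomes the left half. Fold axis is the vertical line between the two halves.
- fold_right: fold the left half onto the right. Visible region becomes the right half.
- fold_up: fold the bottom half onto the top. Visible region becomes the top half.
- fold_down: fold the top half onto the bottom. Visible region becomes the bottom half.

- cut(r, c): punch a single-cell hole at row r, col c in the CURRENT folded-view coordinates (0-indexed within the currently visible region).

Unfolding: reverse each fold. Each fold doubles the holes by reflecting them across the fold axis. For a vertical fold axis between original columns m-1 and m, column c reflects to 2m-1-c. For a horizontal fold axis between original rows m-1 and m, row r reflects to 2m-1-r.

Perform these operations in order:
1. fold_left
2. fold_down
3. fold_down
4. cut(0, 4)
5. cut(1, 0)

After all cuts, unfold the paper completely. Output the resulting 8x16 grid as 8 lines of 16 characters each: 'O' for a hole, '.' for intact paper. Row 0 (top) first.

Op 1 fold_left: fold axis v@8; visible region now rows[0,8) x cols[0,8) = 8x8
Op 2 fold_down: fold axis h@4; visible region now rows[4,8) x cols[0,8) = 4x8
Op 3 fold_down: fold axis h@6; visible region now rows[6,8) x cols[0,8) = 2x8
Op 4 cut(0, 4): punch at orig (6,4); cuts so far [(6, 4)]; region rows[6,8) x cols[0,8) = 2x8
Op 5 cut(1, 0): punch at orig (7,0); cuts so far [(6, 4), (7, 0)]; region rows[6,8) x cols[0,8) = 2x8
Unfold 1 (reflect across h@6): 4 holes -> [(4, 0), (5, 4), (6, 4), (7, 0)]
Unfold 2 (reflect across h@4): 8 holes -> [(0, 0), (1, 4), (2, 4), (3, 0), (4, 0), (5, 4), (6, 4), (7, 0)]
Unfold 3 (reflect across v@8): 16 holes -> [(0, 0), (0, 15), (1, 4), (1, 11), (2, 4), (2, 11), (3, 0), (3, 15), (4, 0), (4, 15), (5, 4), (5, 11), (6, 4), (6, 11), (7, 0), (7, 15)]

Answer: O..............O
....O......O....
....O......O....
O..............O
O..............O
....O......O....
....O......O....
O..............O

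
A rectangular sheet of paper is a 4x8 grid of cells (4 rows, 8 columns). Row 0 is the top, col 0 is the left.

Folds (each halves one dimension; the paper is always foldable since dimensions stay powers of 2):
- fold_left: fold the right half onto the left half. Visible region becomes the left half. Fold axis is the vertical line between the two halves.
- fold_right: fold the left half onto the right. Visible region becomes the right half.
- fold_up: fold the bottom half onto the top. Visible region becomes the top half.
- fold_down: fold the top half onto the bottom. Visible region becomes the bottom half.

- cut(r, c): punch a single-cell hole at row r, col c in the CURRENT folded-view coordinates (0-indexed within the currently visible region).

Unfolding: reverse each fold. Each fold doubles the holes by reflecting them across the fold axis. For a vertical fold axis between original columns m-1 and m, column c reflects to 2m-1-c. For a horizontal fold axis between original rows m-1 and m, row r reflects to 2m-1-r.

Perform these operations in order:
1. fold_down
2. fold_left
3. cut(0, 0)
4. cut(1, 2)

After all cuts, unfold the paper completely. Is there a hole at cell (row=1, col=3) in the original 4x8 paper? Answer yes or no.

Op 1 fold_down: fold axis h@2; visible region now rows[2,4) x cols[0,8) = 2x8
Op 2 fold_left: fold axis v@4; visible region now rows[2,4) x cols[0,4) = 2x4
Op 3 cut(0, 0): punch at orig (2,0); cuts so far [(2, 0)]; region rows[2,4) x cols[0,4) = 2x4
Op 4 cut(1, 2): punch at orig (3,2); cuts so far [(2, 0), (3, 2)]; region rows[2,4) x cols[0,4) = 2x4
Unfold 1 (reflect across v@4): 4 holes -> [(2, 0), (2, 7), (3, 2), (3, 5)]
Unfold 2 (reflect across h@2): 8 holes -> [(0, 2), (0, 5), (1, 0), (1, 7), (2, 0), (2, 7), (3, 2), (3, 5)]
Holes: [(0, 2), (0, 5), (1, 0), (1, 7), (2, 0), (2, 7), (3, 2), (3, 5)]

Answer: no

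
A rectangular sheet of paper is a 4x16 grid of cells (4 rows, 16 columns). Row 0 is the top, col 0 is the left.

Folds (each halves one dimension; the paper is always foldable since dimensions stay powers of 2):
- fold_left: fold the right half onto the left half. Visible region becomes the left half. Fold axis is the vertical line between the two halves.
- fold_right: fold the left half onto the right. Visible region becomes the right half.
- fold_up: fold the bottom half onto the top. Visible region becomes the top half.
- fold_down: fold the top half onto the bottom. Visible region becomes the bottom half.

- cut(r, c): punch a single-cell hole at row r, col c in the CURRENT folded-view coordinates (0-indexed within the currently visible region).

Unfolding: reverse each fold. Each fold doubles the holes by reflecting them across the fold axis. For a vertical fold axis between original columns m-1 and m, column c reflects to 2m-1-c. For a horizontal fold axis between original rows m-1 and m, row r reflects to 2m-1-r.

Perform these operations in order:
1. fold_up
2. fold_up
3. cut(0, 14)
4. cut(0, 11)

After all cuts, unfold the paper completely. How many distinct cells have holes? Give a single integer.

Op 1 fold_up: fold axis h@2; visible region now rows[0,2) x cols[0,16) = 2x16
Op 2 fold_up: fold axis h@1; visible region now rows[0,1) x cols[0,16) = 1x16
Op 3 cut(0, 14): punch at orig (0,14); cuts so far [(0, 14)]; region rows[0,1) x cols[0,16) = 1x16
Op 4 cut(0, 11): punch at orig (0,11); cuts so far [(0, 11), (0, 14)]; region rows[0,1) x cols[0,16) = 1x16
Unfold 1 (reflect across h@1): 4 holes -> [(0, 11), (0, 14), (1, 11), (1, 14)]
Unfold 2 (reflect across h@2): 8 holes -> [(0, 11), (0, 14), (1, 11), (1, 14), (2, 11), (2, 14), (3, 11), (3, 14)]

Answer: 8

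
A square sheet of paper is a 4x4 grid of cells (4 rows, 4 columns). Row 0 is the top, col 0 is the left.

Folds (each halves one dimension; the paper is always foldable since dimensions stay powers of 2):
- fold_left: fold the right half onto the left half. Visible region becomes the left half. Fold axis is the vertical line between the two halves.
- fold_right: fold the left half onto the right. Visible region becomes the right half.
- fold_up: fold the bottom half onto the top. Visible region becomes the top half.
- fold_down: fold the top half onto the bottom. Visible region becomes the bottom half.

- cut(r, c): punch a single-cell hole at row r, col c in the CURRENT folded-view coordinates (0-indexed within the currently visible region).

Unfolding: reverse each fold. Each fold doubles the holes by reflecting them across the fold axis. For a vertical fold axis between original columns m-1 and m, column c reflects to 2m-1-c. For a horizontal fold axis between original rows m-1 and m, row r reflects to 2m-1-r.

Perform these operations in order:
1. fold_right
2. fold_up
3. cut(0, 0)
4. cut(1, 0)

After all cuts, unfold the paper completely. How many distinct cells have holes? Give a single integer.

Op 1 fold_right: fold axis v@2; visible region now rows[0,4) x cols[2,4) = 4x2
Op 2 fold_up: fold axis h@2; visible region now rows[0,2) x cols[2,4) = 2x2
Op 3 cut(0, 0): punch at orig (0,2); cuts so far [(0, 2)]; region rows[0,2) x cols[2,4) = 2x2
Op 4 cut(1, 0): punch at orig (1,2); cuts so far [(0, 2), (1, 2)]; region rows[0,2) x cols[2,4) = 2x2
Unfold 1 (reflect across h@2): 4 holes -> [(0, 2), (1, 2), (2, 2), (3, 2)]
Unfold 2 (reflect across v@2): 8 holes -> [(0, 1), (0, 2), (1, 1), (1, 2), (2, 1), (2, 2), (3, 1), (3, 2)]

Answer: 8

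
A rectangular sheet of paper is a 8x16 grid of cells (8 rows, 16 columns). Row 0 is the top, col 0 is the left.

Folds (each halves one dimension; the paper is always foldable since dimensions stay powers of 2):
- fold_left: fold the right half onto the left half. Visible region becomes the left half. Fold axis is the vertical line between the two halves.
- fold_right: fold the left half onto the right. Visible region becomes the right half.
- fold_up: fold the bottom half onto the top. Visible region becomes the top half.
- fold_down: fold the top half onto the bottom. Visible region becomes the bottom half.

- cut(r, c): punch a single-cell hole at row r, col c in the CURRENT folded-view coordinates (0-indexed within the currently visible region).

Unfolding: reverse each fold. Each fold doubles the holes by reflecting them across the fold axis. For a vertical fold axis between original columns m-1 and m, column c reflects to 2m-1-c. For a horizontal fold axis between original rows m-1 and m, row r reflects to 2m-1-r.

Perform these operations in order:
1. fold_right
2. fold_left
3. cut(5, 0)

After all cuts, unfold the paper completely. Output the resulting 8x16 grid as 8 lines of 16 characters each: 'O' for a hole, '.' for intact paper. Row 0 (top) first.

Op 1 fold_right: fold axis v@8; visible region now rows[0,8) x cols[8,16) = 8x8
Op 2 fold_left: fold axis v@12; visible region now rows[0,8) x cols[8,12) = 8x4
Op 3 cut(5, 0): punch at orig (5,8); cuts so far [(5, 8)]; region rows[0,8) x cols[8,12) = 8x4
Unfold 1 (reflect across v@12): 2 holes -> [(5, 8), (5, 15)]
Unfold 2 (reflect across v@8): 4 holes -> [(5, 0), (5, 7), (5, 8), (5, 15)]

Answer: ................
................
................
................
................
O......OO......O
................
................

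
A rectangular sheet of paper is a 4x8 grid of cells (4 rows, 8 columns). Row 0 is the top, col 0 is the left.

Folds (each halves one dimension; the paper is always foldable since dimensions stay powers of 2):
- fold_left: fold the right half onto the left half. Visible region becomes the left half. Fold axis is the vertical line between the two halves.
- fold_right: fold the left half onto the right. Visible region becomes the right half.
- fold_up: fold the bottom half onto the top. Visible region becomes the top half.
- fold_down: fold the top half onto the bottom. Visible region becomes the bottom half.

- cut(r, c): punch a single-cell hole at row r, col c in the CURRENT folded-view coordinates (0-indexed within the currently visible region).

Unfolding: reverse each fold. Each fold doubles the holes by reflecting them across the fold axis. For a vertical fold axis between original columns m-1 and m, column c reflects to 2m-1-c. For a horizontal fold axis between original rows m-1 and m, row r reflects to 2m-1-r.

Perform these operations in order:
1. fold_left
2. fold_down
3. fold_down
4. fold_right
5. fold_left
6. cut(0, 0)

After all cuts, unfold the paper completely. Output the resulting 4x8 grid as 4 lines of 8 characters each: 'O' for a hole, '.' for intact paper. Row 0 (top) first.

Answer: OOOOOOOO
OOOOOOOO
OOOOOOOO
OOOOOOOO

Derivation:
Op 1 fold_left: fold axis v@4; visible region now rows[0,4) x cols[0,4) = 4x4
Op 2 fold_down: fold axis h@2; visible region now rows[2,4) x cols[0,4) = 2x4
Op 3 fold_down: fold axis h@3; visible region now rows[3,4) x cols[0,4) = 1x4
Op 4 fold_right: fold axis v@2; visible region now rows[3,4) x cols[2,4) = 1x2
Op 5 fold_left: fold axis v@3; visible region now rows[3,4) x cols[2,3) = 1x1
Op 6 cut(0, 0): punch at orig (3,2); cuts so far [(3, 2)]; region rows[3,4) x cols[2,3) = 1x1
Unfold 1 (reflect across v@3): 2 holes -> [(3, 2), (3, 3)]
Unfold 2 (reflect across v@2): 4 holes -> [(3, 0), (3, 1), (3, 2), (3, 3)]
Unfold 3 (reflect across h@3): 8 holes -> [(2, 0), (2, 1), (2, 2), (2, 3), (3, 0), (3, 1), (3, 2), (3, 3)]
Unfold 4 (reflect across h@2): 16 holes -> [(0, 0), (0, 1), (0, 2), (0, 3), (1, 0), (1, 1), (1, 2), (1, 3), (2, 0), (2, 1), (2, 2), (2, 3), (3, 0), (3, 1), (3, 2), (3, 3)]
Unfold 5 (reflect across v@4): 32 holes -> [(0, 0), (0, 1), (0, 2), (0, 3), (0, 4), (0, 5), (0, 6), (0, 7), (1, 0), (1, 1), (1, 2), (1, 3), (1, 4), (1, 5), (1, 6), (1, 7), (2, 0), (2, 1), (2, 2), (2, 3), (2, 4), (2, 5), (2, 6), (2, 7), (3, 0), (3, 1), (3, 2), (3, 3), (3, 4), (3, 5), (3, 6), (3, 7)]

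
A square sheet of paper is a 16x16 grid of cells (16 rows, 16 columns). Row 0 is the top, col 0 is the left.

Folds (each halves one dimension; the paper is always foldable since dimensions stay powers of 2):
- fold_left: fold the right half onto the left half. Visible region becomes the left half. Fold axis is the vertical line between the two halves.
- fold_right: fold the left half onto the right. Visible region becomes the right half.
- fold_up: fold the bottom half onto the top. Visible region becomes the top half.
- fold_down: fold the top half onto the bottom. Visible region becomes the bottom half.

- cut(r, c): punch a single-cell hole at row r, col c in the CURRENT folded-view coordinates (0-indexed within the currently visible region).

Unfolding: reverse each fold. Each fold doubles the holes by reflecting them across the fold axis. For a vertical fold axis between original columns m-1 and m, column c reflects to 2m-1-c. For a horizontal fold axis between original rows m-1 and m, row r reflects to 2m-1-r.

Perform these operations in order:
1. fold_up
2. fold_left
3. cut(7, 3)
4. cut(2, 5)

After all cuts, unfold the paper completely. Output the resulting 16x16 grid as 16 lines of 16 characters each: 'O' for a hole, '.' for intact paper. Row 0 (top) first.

Op 1 fold_up: fold axis h@8; visible region now rows[0,8) x cols[0,16) = 8x16
Op 2 fold_left: fold axis v@8; visible region now rows[0,8) x cols[0,8) = 8x8
Op 3 cut(7, 3): punch at orig (7,3); cuts so far [(7, 3)]; region rows[0,8) x cols[0,8) = 8x8
Op 4 cut(2, 5): punch at orig (2,5); cuts so far [(2, 5), (7, 3)]; region rows[0,8) x cols[0,8) = 8x8
Unfold 1 (reflect across v@8): 4 holes -> [(2, 5), (2, 10), (7, 3), (7, 12)]
Unfold 2 (reflect across h@8): 8 holes -> [(2, 5), (2, 10), (7, 3), (7, 12), (8, 3), (8, 12), (13, 5), (13, 10)]

Answer: ................
................
.....O....O.....
................
................
................
................
...O........O...
...O........O...
................
................
................
................
.....O....O.....
................
................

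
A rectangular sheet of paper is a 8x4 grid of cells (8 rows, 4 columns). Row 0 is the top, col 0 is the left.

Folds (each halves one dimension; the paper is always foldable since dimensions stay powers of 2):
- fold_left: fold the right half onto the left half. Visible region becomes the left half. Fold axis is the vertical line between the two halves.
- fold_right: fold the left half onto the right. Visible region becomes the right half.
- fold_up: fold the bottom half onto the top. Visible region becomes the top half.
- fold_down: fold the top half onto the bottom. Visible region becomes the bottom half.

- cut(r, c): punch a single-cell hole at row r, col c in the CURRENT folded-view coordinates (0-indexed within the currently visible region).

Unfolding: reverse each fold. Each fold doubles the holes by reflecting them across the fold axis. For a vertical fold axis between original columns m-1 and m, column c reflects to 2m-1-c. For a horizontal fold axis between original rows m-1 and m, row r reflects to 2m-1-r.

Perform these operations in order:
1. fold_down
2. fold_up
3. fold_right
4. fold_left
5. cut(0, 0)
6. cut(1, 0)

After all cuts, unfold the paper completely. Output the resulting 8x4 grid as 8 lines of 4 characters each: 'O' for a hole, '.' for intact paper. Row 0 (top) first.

Answer: OOOO
OOOO
OOOO
OOOO
OOOO
OOOO
OOOO
OOOO

Derivation:
Op 1 fold_down: fold axis h@4; visible region now rows[4,8) x cols[0,4) = 4x4
Op 2 fold_up: fold axis h@6; visible region now rows[4,6) x cols[0,4) = 2x4
Op 3 fold_right: fold axis v@2; visible region now rows[4,6) x cols[2,4) = 2x2
Op 4 fold_left: fold axis v@3; visible region now rows[4,6) x cols[2,3) = 2x1
Op 5 cut(0, 0): punch at orig (4,2); cuts so far [(4, 2)]; region rows[4,6) x cols[2,3) = 2x1
Op 6 cut(1, 0): punch at orig (5,2); cuts so far [(4, 2), (5, 2)]; region rows[4,6) x cols[2,3) = 2x1
Unfold 1 (reflect across v@3): 4 holes -> [(4, 2), (4, 3), (5, 2), (5, 3)]
Unfold 2 (reflect across v@2): 8 holes -> [(4, 0), (4, 1), (4, 2), (4, 3), (5, 0), (5, 1), (5, 2), (5, 3)]
Unfold 3 (reflect across h@6): 16 holes -> [(4, 0), (4, 1), (4, 2), (4, 3), (5, 0), (5, 1), (5, 2), (5, 3), (6, 0), (6, 1), (6, 2), (6, 3), (7, 0), (7, 1), (7, 2), (7, 3)]
Unfold 4 (reflect across h@4): 32 holes -> [(0, 0), (0, 1), (0, 2), (0, 3), (1, 0), (1, 1), (1, 2), (1, 3), (2, 0), (2, 1), (2, 2), (2, 3), (3, 0), (3, 1), (3, 2), (3, 3), (4, 0), (4, 1), (4, 2), (4, 3), (5, 0), (5, 1), (5, 2), (5, 3), (6, 0), (6, 1), (6, 2), (6, 3), (7, 0), (7, 1), (7, 2), (7, 3)]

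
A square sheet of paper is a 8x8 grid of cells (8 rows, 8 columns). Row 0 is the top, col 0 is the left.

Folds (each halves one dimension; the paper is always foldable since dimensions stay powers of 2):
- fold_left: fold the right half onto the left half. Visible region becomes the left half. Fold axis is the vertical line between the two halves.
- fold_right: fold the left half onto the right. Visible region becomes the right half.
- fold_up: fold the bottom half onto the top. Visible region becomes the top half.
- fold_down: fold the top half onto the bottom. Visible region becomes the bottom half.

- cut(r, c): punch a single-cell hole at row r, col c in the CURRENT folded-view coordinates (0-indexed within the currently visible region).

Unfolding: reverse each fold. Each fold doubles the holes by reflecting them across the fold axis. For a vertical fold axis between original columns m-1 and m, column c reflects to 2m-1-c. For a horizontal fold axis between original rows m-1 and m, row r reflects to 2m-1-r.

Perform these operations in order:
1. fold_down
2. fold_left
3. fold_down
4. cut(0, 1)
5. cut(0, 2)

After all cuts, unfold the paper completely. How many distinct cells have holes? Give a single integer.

Answer: 16

Derivation:
Op 1 fold_down: fold axis h@4; visible region now rows[4,8) x cols[0,8) = 4x8
Op 2 fold_left: fold axis v@4; visible region now rows[4,8) x cols[0,4) = 4x4
Op 3 fold_down: fold axis h@6; visible region now rows[6,8) x cols[0,4) = 2x4
Op 4 cut(0, 1): punch at orig (6,1); cuts so far [(6, 1)]; region rows[6,8) x cols[0,4) = 2x4
Op 5 cut(0, 2): punch at orig (6,2); cuts so far [(6, 1), (6, 2)]; region rows[6,8) x cols[0,4) = 2x4
Unfold 1 (reflect across h@6): 4 holes -> [(5, 1), (5, 2), (6, 1), (6, 2)]
Unfold 2 (reflect across v@4): 8 holes -> [(5, 1), (5, 2), (5, 5), (5, 6), (6, 1), (6, 2), (6, 5), (6, 6)]
Unfold 3 (reflect across h@4): 16 holes -> [(1, 1), (1, 2), (1, 5), (1, 6), (2, 1), (2, 2), (2, 5), (2, 6), (5, 1), (5, 2), (5, 5), (5, 6), (6, 1), (6, 2), (6, 5), (6, 6)]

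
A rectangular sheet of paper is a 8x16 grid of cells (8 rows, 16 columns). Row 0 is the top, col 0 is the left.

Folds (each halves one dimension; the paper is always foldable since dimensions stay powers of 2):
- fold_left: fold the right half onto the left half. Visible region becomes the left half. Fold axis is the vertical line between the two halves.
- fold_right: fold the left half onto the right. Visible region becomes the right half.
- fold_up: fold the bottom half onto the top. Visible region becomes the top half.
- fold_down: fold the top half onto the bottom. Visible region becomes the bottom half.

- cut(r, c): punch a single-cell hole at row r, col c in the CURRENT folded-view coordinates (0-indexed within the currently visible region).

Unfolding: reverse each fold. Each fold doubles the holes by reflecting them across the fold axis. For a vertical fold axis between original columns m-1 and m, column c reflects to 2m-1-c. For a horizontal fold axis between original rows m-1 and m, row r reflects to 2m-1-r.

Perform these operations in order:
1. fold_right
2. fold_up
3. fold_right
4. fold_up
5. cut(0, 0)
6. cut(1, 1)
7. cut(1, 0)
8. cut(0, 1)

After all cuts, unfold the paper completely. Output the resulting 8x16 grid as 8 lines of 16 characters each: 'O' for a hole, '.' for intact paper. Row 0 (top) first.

Answer: ..OOOO....OOOO..
..OOOO....OOOO..
..OOOO....OOOO..
..OOOO....OOOO..
..OOOO....OOOO..
..OOOO....OOOO..
..OOOO....OOOO..
..OOOO....OOOO..

Derivation:
Op 1 fold_right: fold axis v@8; visible region now rows[0,8) x cols[8,16) = 8x8
Op 2 fold_up: fold axis h@4; visible region now rows[0,4) x cols[8,16) = 4x8
Op 3 fold_right: fold axis v@12; visible region now rows[0,4) x cols[12,16) = 4x4
Op 4 fold_up: fold axis h@2; visible region now rows[0,2) x cols[12,16) = 2x4
Op 5 cut(0, 0): punch at orig (0,12); cuts so far [(0, 12)]; region rows[0,2) x cols[12,16) = 2x4
Op 6 cut(1, 1): punch at orig (1,13); cuts so far [(0, 12), (1, 13)]; region rows[0,2) x cols[12,16) = 2x4
Op 7 cut(1, 0): punch at orig (1,12); cuts so far [(0, 12), (1, 12), (1, 13)]; region rows[0,2) x cols[12,16) = 2x4
Op 8 cut(0, 1): punch at orig (0,13); cuts so far [(0, 12), (0, 13), (1, 12), (1, 13)]; region rows[0,2) x cols[12,16) = 2x4
Unfold 1 (reflect across h@2): 8 holes -> [(0, 12), (0, 13), (1, 12), (1, 13), (2, 12), (2, 13), (3, 12), (3, 13)]
Unfold 2 (reflect across v@12): 16 holes -> [(0, 10), (0, 11), (0, 12), (0, 13), (1, 10), (1, 11), (1, 12), (1, 13), (2, 10), (2, 11), (2, 12), (2, 13), (3, 10), (3, 11), (3, 12), (3, 13)]
Unfold 3 (reflect across h@4): 32 holes -> [(0, 10), (0, 11), (0, 12), (0, 13), (1, 10), (1, 11), (1, 12), (1, 13), (2, 10), (2, 11), (2, 12), (2, 13), (3, 10), (3, 11), (3, 12), (3, 13), (4, 10), (4, 11), (4, 12), (4, 13), (5, 10), (5, 11), (5, 12), (5, 13), (6, 10), (6, 11), (6, 12), (6, 13), (7, 10), (7, 11), (7, 12), (7, 13)]
Unfold 4 (reflect across v@8): 64 holes -> [(0, 2), (0, 3), (0, 4), (0, 5), (0, 10), (0, 11), (0, 12), (0, 13), (1, 2), (1, 3), (1, 4), (1, 5), (1, 10), (1, 11), (1, 12), (1, 13), (2, 2), (2, 3), (2, 4), (2, 5), (2, 10), (2, 11), (2, 12), (2, 13), (3, 2), (3, 3), (3, 4), (3, 5), (3, 10), (3, 11), (3, 12), (3, 13), (4, 2), (4, 3), (4, 4), (4, 5), (4, 10), (4, 11), (4, 12), (4, 13), (5, 2), (5, 3), (5, 4), (5, 5), (5, 10), (5, 11), (5, 12), (5, 13), (6, 2), (6, 3), (6, 4), (6, 5), (6, 10), (6, 11), (6, 12), (6, 13), (7, 2), (7, 3), (7, 4), (7, 5), (7, 10), (7, 11), (7, 12), (7, 13)]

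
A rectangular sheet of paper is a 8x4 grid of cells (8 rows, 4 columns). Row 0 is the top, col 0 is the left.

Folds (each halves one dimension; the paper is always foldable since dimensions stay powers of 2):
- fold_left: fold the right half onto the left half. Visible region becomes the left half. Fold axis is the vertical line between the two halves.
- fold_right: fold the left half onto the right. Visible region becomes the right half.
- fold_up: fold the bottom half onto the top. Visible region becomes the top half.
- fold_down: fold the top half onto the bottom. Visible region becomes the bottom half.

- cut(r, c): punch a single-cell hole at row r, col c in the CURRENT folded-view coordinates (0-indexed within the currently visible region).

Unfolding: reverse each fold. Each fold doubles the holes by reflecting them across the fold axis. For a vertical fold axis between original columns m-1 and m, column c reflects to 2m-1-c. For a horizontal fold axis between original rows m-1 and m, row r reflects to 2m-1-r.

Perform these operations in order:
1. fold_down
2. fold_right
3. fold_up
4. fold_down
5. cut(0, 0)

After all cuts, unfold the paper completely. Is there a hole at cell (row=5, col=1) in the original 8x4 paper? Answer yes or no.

Op 1 fold_down: fold axis h@4; visible region now rows[4,8) x cols[0,4) = 4x4
Op 2 fold_right: fold axis v@2; visible region now rows[4,8) x cols[2,4) = 4x2
Op 3 fold_up: fold axis h@6; visible region now rows[4,6) x cols[2,4) = 2x2
Op 4 fold_down: fold axis h@5; visible region now rows[5,6) x cols[2,4) = 1x2
Op 5 cut(0, 0): punch at orig (5,2); cuts so far [(5, 2)]; region rows[5,6) x cols[2,4) = 1x2
Unfold 1 (reflect across h@5): 2 holes -> [(4, 2), (5, 2)]
Unfold 2 (reflect across h@6): 4 holes -> [(4, 2), (5, 2), (6, 2), (7, 2)]
Unfold 3 (reflect across v@2): 8 holes -> [(4, 1), (4, 2), (5, 1), (5, 2), (6, 1), (6, 2), (7, 1), (7, 2)]
Unfold 4 (reflect across h@4): 16 holes -> [(0, 1), (0, 2), (1, 1), (1, 2), (2, 1), (2, 2), (3, 1), (3, 2), (4, 1), (4, 2), (5, 1), (5, 2), (6, 1), (6, 2), (7, 1), (7, 2)]
Holes: [(0, 1), (0, 2), (1, 1), (1, 2), (2, 1), (2, 2), (3, 1), (3, 2), (4, 1), (4, 2), (5, 1), (5, 2), (6, 1), (6, 2), (7, 1), (7, 2)]

Answer: yes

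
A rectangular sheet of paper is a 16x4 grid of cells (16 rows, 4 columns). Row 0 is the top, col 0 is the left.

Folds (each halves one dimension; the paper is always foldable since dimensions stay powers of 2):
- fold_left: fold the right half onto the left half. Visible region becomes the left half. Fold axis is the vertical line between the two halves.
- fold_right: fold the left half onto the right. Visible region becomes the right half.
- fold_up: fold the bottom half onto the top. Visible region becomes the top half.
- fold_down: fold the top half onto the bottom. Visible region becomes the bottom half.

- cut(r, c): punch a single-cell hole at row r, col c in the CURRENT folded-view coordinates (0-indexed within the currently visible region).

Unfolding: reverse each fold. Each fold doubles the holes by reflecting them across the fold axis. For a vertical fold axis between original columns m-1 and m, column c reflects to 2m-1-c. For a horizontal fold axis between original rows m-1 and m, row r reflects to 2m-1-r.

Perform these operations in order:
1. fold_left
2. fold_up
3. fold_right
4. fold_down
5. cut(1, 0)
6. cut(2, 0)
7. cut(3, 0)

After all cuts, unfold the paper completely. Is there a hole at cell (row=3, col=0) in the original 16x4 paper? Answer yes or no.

Op 1 fold_left: fold axis v@2; visible region now rows[0,16) x cols[0,2) = 16x2
Op 2 fold_up: fold axis h@8; visible region now rows[0,8) x cols[0,2) = 8x2
Op 3 fold_right: fold axis v@1; visible region now rows[0,8) x cols[1,2) = 8x1
Op 4 fold_down: fold axis h@4; visible region now rows[4,8) x cols[1,2) = 4x1
Op 5 cut(1, 0): punch at orig (5,1); cuts so far [(5, 1)]; region rows[4,8) x cols[1,2) = 4x1
Op 6 cut(2, 0): punch at orig (6,1); cuts so far [(5, 1), (6, 1)]; region rows[4,8) x cols[1,2) = 4x1
Op 7 cut(3, 0): punch at orig (7,1); cuts so far [(5, 1), (6, 1), (7, 1)]; region rows[4,8) x cols[1,2) = 4x1
Unfold 1 (reflect across h@4): 6 holes -> [(0, 1), (1, 1), (2, 1), (5, 1), (6, 1), (7, 1)]
Unfold 2 (reflect across v@1): 12 holes -> [(0, 0), (0, 1), (1, 0), (1, 1), (2, 0), (2, 1), (5, 0), (5, 1), (6, 0), (6, 1), (7, 0), (7, 1)]
Unfold 3 (reflect across h@8): 24 holes -> [(0, 0), (0, 1), (1, 0), (1, 1), (2, 0), (2, 1), (5, 0), (5, 1), (6, 0), (6, 1), (7, 0), (7, 1), (8, 0), (8, 1), (9, 0), (9, 1), (10, 0), (10, 1), (13, 0), (13, 1), (14, 0), (14, 1), (15, 0), (15, 1)]
Unfold 4 (reflect across v@2): 48 holes -> [(0, 0), (0, 1), (0, 2), (0, 3), (1, 0), (1, 1), (1, 2), (1, 3), (2, 0), (2, 1), (2, 2), (2, 3), (5, 0), (5, 1), (5, 2), (5, 3), (6, 0), (6, 1), (6, 2), (6, 3), (7, 0), (7, 1), (7, 2), (7, 3), (8, 0), (8, 1), (8, 2), (8, 3), (9, 0), (9, 1), (9, 2), (9, 3), (10, 0), (10, 1), (10, 2), (10, 3), (13, 0), (13, 1), (13, 2), (13, 3), (14, 0), (14, 1), (14, 2), (14, 3), (15, 0), (15, 1), (15, 2), (15, 3)]
Holes: [(0, 0), (0, 1), (0, 2), (0, 3), (1, 0), (1, 1), (1, 2), (1, 3), (2, 0), (2, 1), (2, 2), (2, 3), (5, 0), (5, 1), (5, 2), (5, 3), (6, 0), (6, 1), (6, 2), (6, 3), (7, 0), (7, 1), (7, 2), (7, 3), (8, 0), (8, 1), (8, 2), (8, 3), (9, 0), (9, 1), (9, 2), (9, 3), (10, 0), (10, 1), (10, 2), (10, 3), (13, 0), (13, 1), (13, 2), (13, 3), (14, 0), (14, 1), (14, 2), (14, 3), (15, 0), (15, 1), (15, 2), (15, 3)]

Answer: no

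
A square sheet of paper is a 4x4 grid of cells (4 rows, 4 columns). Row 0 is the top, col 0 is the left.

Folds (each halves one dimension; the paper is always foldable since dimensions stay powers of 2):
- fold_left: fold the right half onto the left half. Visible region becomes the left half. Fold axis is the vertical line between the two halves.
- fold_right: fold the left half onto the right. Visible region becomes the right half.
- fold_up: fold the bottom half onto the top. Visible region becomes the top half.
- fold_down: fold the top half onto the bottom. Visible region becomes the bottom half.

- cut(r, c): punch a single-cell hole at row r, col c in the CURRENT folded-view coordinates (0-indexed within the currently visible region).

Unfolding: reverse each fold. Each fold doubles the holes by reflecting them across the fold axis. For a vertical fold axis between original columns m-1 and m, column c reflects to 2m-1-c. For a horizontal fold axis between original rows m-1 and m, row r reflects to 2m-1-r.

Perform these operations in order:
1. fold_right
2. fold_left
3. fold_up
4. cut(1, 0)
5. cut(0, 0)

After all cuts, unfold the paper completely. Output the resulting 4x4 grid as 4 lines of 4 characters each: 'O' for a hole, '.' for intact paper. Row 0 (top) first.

Op 1 fold_right: fold axis v@2; visible region now rows[0,4) x cols[2,4) = 4x2
Op 2 fold_left: fold axis v@3; visible region now rows[0,4) x cols[2,3) = 4x1
Op 3 fold_up: fold axis h@2; visible region now rows[0,2) x cols[2,3) = 2x1
Op 4 cut(1, 0): punch at orig (1,2); cuts so far [(1, 2)]; region rows[0,2) x cols[2,3) = 2x1
Op 5 cut(0, 0): punch at orig (0,2); cuts so far [(0, 2), (1, 2)]; region rows[0,2) x cols[2,3) = 2x1
Unfold 1 (reflect across h@2): 4 holes -> [(0, 2), (1, 2), (2, 2), (3, 2)]
Unfold 2 (reflect across v@3): 8 holes -> [(0, 2), (0, 3), (1, 2), (1, 3), (2, 2), (2, 3), (3, 2), (3, 3)]
Unfold 3 (reflect across v@2): 16 holes -> [(0, 0), (0, 1), (0, 2), (0, 3), (1, 0), (1, 1), (1, 2), (1, 3), (2, 0), (2, 1), (2, 2), (2, 3), (3, 0), (3, 1), (3, 2), (3, 3)]

Answer: OOOO
OOOO
OOOO
OOOO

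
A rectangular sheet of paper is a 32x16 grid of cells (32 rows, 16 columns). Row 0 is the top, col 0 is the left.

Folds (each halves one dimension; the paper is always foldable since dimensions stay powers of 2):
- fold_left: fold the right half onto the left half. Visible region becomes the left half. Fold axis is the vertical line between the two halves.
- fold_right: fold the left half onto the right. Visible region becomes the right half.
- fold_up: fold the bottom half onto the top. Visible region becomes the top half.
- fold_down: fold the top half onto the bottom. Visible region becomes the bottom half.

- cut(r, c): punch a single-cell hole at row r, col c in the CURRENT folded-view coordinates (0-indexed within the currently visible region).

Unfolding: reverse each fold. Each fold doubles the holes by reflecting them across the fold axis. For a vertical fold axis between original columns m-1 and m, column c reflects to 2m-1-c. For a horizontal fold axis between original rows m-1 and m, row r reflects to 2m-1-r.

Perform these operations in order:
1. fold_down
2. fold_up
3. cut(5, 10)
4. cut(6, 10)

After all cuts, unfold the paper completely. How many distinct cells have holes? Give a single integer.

Answer: 8

Derivation:
Op 1 fold_down: fold axis h@16; visible region now rows[16,32) x cols[0,16) = 16x16
Op 2 fold_up: fold axis h@24; visible region now rows[16,24) x cols[0,16) = 8x16
Op 3 cut(5, 10): punch at orig (21,10); cuts so far [(21, 10)]; region rows[16,24) x cols[0,16) = 8x16
Op 4 cut(6, 10): punch at orig (22,10); cuts so far [(21, 10), (22, 10)]; region rows[16,24) x cols[0,16) = 8x16
Unfold 1 (reflect across h@24): 4 holes -> [(21, 10), (22, 10), (25, 10), (26, 10)]
Unfold 2 (reflect across h@16): 8 holes -> [(5, 10), (6, 10), (9, 10), (10, 10), (21, 10), (22, 10), (25, 10), (26, 10)]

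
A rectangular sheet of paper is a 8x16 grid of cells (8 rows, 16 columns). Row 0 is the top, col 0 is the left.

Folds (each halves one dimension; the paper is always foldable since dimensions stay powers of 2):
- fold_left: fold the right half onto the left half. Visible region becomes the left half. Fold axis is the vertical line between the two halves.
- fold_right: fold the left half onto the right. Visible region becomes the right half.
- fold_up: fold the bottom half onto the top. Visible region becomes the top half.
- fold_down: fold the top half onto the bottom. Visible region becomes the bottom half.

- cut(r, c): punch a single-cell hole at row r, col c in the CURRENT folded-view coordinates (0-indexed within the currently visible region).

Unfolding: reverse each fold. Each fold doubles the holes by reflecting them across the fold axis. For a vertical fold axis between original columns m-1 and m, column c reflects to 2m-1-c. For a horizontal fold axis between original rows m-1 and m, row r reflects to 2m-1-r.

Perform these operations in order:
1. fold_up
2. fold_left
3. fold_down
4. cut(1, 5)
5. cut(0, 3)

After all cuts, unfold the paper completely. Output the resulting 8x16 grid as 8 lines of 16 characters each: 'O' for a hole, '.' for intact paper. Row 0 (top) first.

Op 1 fold_up: fold axis h@4; visible region now rows[0,4) x cols[0,16) = 4x16
Op 2 fold_left: fold axis v@8; visible region now rows[0,4) x cols[0,8) = 4x8
Op 3 fold_down: fold axis h@2; visible region now rows[2,4) x cols[0,8) = 2x8
Op 4 cut(1, 5): punch at orig (3,5); cuts so far [(3, 5)]; region rows[2,4) x cols[0,8) = 2x8
Op 5 cut(0, 3): punch at orig (2,3); cuts so far [(2, 3), (3, 5)]; region rows[2,4) x cols[0,8) = 2x8
Unfold 1 (reflect across h@2): 4 holes -> [(0, 5), (1, 3), (2, 3), (3, 5)]
Unfold 2 (reflect across v@8): 8 holes -> [(0, 5), (0, 10), (1, 3), (1, 12), (2, 3), (2, 12), (3, 5), (3, 10)]
Unfold 3 (reflect across h@4): 16 holes -> [(0, 5), (0, 10), (1, 3), (1, 12), (2, 3), (2, 12), (3, 5), (3, 10), (4, 5), (4, 10), (5, 3), (5, 12), (6, 3), (6, 12), (7, 5), (7, 10)]

Answer: .....O....O.....
...O........O...
...O........O...
.....O....O.....
.....O....O.....
...O........O...
...O........O...
.....O....O.....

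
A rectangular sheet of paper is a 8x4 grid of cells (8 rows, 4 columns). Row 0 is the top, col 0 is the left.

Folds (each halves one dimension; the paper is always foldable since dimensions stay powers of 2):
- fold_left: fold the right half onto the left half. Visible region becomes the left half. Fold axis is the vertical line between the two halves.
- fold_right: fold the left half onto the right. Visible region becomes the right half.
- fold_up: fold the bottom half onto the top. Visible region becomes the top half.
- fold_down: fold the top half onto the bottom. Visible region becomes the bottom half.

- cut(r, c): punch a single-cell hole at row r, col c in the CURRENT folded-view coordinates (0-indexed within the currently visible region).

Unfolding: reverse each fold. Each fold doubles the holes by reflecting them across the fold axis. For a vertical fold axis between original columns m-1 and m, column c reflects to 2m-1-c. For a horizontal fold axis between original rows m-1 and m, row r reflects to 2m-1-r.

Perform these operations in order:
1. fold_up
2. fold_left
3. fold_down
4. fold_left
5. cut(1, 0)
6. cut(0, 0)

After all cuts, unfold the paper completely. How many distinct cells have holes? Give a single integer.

Op 1 fold_up: fold axis h@4; visible region now rows[0,4) x cols[0,4) = 4x4
Op 2 fold_left: fold axis v@2; visible region now rows[0,4) x cols[0,2) = 4x2
Op 3 fold_down: fold axis h@2; visible region now rows[2,4) x cols[0,2) = 2x2
Op 4 fold_left: fold axis v@1; visible region now rows[2,4) x cols[0,1) = 2x1
Op 5 cut(1, 0): punch at orig (3,0); cuts so far [(3, 0)]; region rows[2,4) x cols[0,1) = 2x1
Op 6 cut(0, 0): punch at orig (2,0); cuts so far [(2, 0), (3, 0)]; region rows[2,4) x cols[0,1) = 2x1
Unfold 1 (reflect across v@1): 4 holes -> [(2, 0), (2, 1), (3, 0), (3, 1)]
Unfold 2 (reflect across h@2): 8 holes -> [(0, 0), (0, 1), (1, 0), (1, 1), (2, 0), (2, 1), (3, 0), (3, 1)]
Unfold 3 (reflect across v@2): 16 holes -> [(0, 0), (0, 1), (0, 2), (0, 3), (1, 0), (1, 1), (1, 2), (1, 3), (2, 0), (2, 1), (2, 2), (2, 3), (3, 0), (3, 1), (3, 2), (3, 3)]
Unfold 4 (reflect across h@4): 32 holes -> [(0, 0), (0, 1), (0, 2), (0, 3), (1, 0), (1, 1), (1, 2), (1, 3), (2, 0), (2, 1), (2, 2), (2, 3), (3, 0), (3, 1), (3, 2), (3, 3), (4, 0), (4, 1), (4, 2), (4, 3), (5, 0), (5, 1), (5, 2), (5, 3), (6, 0), (6, 1), (6, 2), (6, 3), (7, 0), (7, 1), (7, 2), (7, 3)]

Answer: 32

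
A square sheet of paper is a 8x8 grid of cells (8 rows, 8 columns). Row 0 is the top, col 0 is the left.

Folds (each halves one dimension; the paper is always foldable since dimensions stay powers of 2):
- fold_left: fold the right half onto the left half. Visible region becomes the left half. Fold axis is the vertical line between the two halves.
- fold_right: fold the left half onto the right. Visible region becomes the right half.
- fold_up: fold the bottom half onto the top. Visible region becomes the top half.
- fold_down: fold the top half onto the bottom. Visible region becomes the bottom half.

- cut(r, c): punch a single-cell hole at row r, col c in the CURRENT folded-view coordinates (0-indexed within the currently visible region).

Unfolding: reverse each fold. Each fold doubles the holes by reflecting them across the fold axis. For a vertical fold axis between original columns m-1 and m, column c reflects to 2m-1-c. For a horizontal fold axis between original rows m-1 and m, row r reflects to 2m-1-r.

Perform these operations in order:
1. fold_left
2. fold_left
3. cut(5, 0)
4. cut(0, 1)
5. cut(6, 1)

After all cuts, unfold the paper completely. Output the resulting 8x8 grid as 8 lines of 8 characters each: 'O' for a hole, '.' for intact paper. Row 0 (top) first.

Op 1 fold_left: fold axis v@4; visible region now rows[0,8) x cols[0,4) = 8x4
Op 2 fold_left: fold axis v@2; visible region now rows[0,8) x cols[0,2) = 8x2
Op 3 cut(5, 0): punch at orig (5,0); cuts so far [(5, 0)]; region rows[0,8) x cols[0,2) = 8x2
Op 4 cut(0, 1): punch at orig (0,1); cuts so far [(0, 1), (5, 0)]; region rows[0,8) x cols[0,2) = 8x2
Op 5 cut(6, 1): punch at orig (6,1); cuts so far [(0, 1), (5, 0), (6, 1)]; region rows[0,8) x cols[0,2) = 8x2
Unfold 1 (reflect across v@2): 6 holes -> [(0, 1), (0, 2), (5, 0), (5, 3), (6, 1), (6, 2)]
Unfold 2 (reflect across v@4): 12 holes -> [(0, 1), (0, 2), (0, 5), (0, 6), (5, 0), (5, 3), (5, 4), (5, 7), (6, 1), (6, 2), (6, 5), (6, 6)]

Answer: .OO..OO.
........
........
........
........
O..OO..O
.OO..OO.
........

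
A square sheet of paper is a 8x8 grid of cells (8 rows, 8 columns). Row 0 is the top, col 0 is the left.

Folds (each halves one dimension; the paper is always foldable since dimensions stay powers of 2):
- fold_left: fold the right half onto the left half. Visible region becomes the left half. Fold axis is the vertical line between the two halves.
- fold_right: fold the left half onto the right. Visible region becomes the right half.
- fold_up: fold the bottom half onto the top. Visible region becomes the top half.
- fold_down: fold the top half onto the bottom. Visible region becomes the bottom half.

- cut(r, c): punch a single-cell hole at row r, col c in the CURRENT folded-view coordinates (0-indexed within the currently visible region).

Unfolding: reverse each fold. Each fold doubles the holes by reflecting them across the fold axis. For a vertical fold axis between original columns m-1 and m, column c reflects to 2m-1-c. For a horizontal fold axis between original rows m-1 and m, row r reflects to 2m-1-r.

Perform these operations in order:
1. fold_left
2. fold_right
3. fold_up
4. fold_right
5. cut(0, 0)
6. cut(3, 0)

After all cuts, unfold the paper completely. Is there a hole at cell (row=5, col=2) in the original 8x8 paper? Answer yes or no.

Op 1 fold_left: fold axis v@4; visible region now rows[0,8) x cols[0,4) = 8x4
Op 2 fold_right: fold axis v@2; visible region now rows[0,8) x cols[2,4) = 8x2
Op 3 fold_up: fold axis h@4; visible region now rows[0,4) x cols[2,4) = 4x2
Op 4 fold_right: fold axis v@3; visible region now rows[0,4) x cols[3,4) = 4x1
Op 5 cut(0, 0): punch at orig (0,3); cuts so far [(0, 3)]; region rows[0,4) x cols[3,4) = 4x1
Op 6 cut(3, 0): punch at orig (3,3); cuts so far [(0, 3), (3, 3)]; region rows[0,4) x cols[3,4) = 4x1
Unfold 1 (reflect across v@3): 4 holes -> [(0, 2), (0, 3), (3, 2), (3, 3)]
Unfold 2 (reflect across h@4): 8 holes -> [(0, 2), (0, 3), (3, 2), (3, 3), (4, 2), (4, 3), (7, 2), (7, 3)]
Unfold 3 (reflect across v@2): 16 holes -> [(0, 0), (0, 1), (0, 2), (0, 3), (3, 0), (3, 1), (3, 2), (3, 3), (4, 0), (4, 1), (4, 2), (4, 3), (7, 0), (7, 1), (7, 2), (7, 3)]
Unfold 4 (reflect across v@4): 32 holes -> [(0, 0), (0, 1), (0, 2), (0, 3), (0, 4), (0, 5), (0, 6), (0, 7), (3, 0), (3, 1), (3, 2), (3, 3), (3, 4), (3, 5), (3, 6), (3, 7), (4, 0), (4, 1), (4, 2), (4, 3), (4, 4), (4, 5), (4, 6), (4, 7), (7, 0), (7, 1), (7, 2), (7, 3), (7, 4), (7, 5), (7, 6), (7, 7)]
Holes: [(0, 0), (0, 1), (0, 2), (0, 3), (0, 4), (0, 5), (0, 6), (0, 7), (3, 0), (3, 1), (3, 2), (3, 3), (3, 4), (3, 5), (3, 6), (3, 7), (4, 0), (4, 1), (4, 2), (4, 3), (4, 4), (4, 5), (4, 6), (4, 7), (7, 0), (7, 1), (7, 2), (7, 3), (7, 4), (7, 5), (7, 6), (7, 7)]

Answer: no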